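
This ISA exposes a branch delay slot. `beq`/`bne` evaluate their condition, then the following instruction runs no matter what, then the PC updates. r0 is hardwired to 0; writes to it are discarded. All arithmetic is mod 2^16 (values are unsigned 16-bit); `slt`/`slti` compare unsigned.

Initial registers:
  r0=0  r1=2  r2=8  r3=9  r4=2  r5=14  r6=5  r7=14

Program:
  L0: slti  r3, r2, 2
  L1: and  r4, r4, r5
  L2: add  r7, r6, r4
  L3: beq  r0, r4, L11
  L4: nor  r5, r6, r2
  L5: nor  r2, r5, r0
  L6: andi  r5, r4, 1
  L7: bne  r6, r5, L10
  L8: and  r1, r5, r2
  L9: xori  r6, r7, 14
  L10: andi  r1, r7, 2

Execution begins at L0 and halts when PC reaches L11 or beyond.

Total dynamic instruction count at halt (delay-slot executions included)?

10

[0] slti  r3, r2, 2  →  {r0:0, r1:2, r2:8, r3:0, r4:2, r5:14, r6:5, r7:14}
[1] and  r4, r4, r5  →  {r0:0, r1:2, r2:8, r3:0, r4:2, r5:14, r6:5, r7:14}
[2] add  r7, r6, r4  →  {r0:0, r1:2, r2:8, r3:0, r4:2, r5:14, r6:5, r7:7}
[3] beq  r0, r4, L11  →  {r0:0, r1:2, r2:8, r3:0, r4:2, r5:14, r6:5, r7:7}  ⟨branch fallthrough⟩
[4] nor  r5, r6, r2  →  {r0:0, r1:2, r2:8, r3:0, r4:2, r5:65522, r6:5, r7:7}
[5] nor  r2, r5, r0  →  {r0:0, r1:2, r2:13, r3:0, r4:2, r5:65522, r6:5, r7:7}
[6] andi  r5, r4, 1  →  {r0:0, r1:2, r2:13, r3:0, r4:2, r5:0, r6:5, r7:7}
[7] bne  r6, r5, L10  →  {r0:0, r1:2, r2:13, r3:0, r4:2, r5:0, r6:5, r7:7}  ⟨branch taken⟩
[8] and  r1, r5, r2  →  {r0:0, r1:0, r2:13, r3:0, r4:2, r5:0, r6:5, r7:7}
[10] andi  r1, r7, 2  →  {r0:0, r1:2, r2:13, r3:0, r4:2, r5:0, r6:5, r7:7}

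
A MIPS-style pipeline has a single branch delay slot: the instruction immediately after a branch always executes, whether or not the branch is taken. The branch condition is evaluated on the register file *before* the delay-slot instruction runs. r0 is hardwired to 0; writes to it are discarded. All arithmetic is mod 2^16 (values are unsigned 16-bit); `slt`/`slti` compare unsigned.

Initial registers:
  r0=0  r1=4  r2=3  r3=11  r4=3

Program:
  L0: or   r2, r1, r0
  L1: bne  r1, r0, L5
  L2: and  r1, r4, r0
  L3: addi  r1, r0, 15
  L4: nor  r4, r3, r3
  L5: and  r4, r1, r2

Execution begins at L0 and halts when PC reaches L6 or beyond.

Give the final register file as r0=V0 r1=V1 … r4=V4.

[0] or   r2, r1, r0  →  {r0:0, r1:4, r2:4, r3:11, r4:3}
[1] bne  r1, r0, L5  →  {r0:0, r1:4, r2:4, r3:11, r4:3}  ⟨branch taken⟩
[2] and  r1, r4, r0  →  {r0:0, r1:0, r2:4, r3:11, r4:3}
[5] and  r4, r1, r2  →  {r0:0, r1:0, r2:4, r3:11, r4:0}

r0=0 r1=0 r2=4 r3=11 r4=0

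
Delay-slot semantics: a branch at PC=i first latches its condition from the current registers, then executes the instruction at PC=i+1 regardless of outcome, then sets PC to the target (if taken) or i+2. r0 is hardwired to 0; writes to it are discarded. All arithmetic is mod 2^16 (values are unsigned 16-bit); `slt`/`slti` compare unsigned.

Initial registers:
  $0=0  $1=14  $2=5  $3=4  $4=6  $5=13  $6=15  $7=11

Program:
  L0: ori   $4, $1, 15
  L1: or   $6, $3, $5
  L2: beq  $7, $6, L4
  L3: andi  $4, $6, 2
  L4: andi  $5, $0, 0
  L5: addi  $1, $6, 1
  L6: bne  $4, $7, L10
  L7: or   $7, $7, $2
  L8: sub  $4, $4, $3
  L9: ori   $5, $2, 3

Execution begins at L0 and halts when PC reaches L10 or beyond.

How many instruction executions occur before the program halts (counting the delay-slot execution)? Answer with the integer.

8

[0] ori   $4, $1, 15  →  {$0:0, $1:14, $2:5, $3:4, $4:15, $5:13, $6:15, $7:11}
[1] or   $6, $3, $5  →  {$0:0, $1:14, $2:5, $3:4, $4:15, $5:13, $6:13, $7:11}
[2] beq  $7, $6, L4  →  {$0:0, $1:14, $2:5, $3:4, $4:15, $5:13, $6:13, $7:11}  ⟨branch fallthrough⟩
[3] andi  $4, $6, 2  →  {$0:0, $1:14, $2:5, $3:4, $4:0, $5:13, $6:13, $7:11}
[4] andi  $5, $0, 0  →  {$0:0, $1:14, $2:5, $3:4, $4:0, $5:0, $6:13, $7:11}
[5] addi  $1, $6, 1  →  {$0:0, $1:14, $2:5, $3:4, $4:0, $5:0, $6:13, $7:11}
[6] bne  $4, $7, L10  →  {$0:0, $1:14, $2:5, $3:4, $4:0, $5:0, $6:13, $7:11}  ⟨branch taken⟩
[7] or   $7, $7, $2  →  {$0:0, $1:14, $2:5, $3:4, $4:0, $5:0, $6:13, $7:15}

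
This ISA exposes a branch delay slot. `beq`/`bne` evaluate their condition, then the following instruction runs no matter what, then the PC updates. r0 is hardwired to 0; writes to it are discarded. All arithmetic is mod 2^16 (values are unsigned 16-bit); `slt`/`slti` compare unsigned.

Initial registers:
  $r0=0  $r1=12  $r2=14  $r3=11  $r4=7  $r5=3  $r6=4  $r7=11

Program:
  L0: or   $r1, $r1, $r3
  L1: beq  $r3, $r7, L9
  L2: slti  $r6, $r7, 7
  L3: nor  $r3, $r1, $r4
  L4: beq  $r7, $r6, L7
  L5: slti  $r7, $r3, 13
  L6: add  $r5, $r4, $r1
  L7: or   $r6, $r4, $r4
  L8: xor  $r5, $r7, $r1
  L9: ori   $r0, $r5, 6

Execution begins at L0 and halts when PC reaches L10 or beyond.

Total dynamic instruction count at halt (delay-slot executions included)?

4

  step pc=0: or   $r1, $r1, $r3  regs=(0,15,14,11,7,3,4,11)
  step pc=1: beq  $r3, $r7, L9  cond=T  regs=(0,15,14,11,7,3,4,11)
  step pc=2: slti  $r6, $r7, 7  regs=(0,15,14,11,7,3,0,11)
  step pc=9: ori   $r0, $r5, 6  regs=(0,15,14,11,7,3,0,11)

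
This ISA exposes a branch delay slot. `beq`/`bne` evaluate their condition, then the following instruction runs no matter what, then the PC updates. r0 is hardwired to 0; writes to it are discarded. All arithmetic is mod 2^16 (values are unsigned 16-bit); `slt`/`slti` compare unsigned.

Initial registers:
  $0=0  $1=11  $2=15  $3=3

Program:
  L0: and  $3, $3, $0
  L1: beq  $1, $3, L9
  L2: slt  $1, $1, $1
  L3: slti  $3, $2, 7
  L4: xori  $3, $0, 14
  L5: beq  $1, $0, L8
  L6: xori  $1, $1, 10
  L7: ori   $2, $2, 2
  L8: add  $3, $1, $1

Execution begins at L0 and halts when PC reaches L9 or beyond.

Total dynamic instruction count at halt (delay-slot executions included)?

8

[0] and  $3, $3, $0  →  {$0:0, $1:11, $2:15, $3:0}
[1] beq  $1, $3, L9  →  {$0:0, $1:11, $2:15, $3:0}  ⟨branch fallthrough⟩
[2] slt  $1, $1, $1  →  {$0:0, $1:0, $2:15, $3:0}
[3] slti  $3, $2, 7  →  {$0:0, $1:0, $2:15, $3:0}
[4] xori  $3, $0, 14  →  {$0:0, $1:0, $2:15, $3:14}
[5] beq  $1, $0, L8  →  {$0:0, $1:0, $2:15, $3:14}  ⟨branch taken⟩
[6] xori  $1, $1, 10  →  {$0:0, $1:10, $2:15, $3:14}
[8] add  $3, $1, $1  →  {$0:0, $1:10, $2:15, $3:20}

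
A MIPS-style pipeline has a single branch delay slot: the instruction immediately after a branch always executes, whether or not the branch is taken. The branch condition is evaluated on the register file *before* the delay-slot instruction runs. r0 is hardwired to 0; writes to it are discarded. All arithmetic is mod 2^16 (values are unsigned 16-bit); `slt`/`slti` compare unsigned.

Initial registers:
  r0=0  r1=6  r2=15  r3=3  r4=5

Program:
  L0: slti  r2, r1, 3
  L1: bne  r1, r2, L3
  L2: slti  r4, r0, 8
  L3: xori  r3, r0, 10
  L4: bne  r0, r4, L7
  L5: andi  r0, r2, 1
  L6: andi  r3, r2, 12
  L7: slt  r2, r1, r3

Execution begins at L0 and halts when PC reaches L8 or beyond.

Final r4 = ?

#0 slti  r2, r1, 3 ; 0/6/0/3/5
#1 bne  r1, r2, L3 ; 0/6/0/3/5 ; →target
#2 slti  r4, r0, 8 ; 0/6/0/3/1
#3 xori  r3, r0, 10 ; 0/6/0/10/1
#4 bne  r0, r4, L7 ; 0/6/0/10/1 ; →target
#5 andi  r0, r2, 1 ; 0/6/0/10/1
#7 slt  r2, r1, r3 ; 0/6/1/10/1

1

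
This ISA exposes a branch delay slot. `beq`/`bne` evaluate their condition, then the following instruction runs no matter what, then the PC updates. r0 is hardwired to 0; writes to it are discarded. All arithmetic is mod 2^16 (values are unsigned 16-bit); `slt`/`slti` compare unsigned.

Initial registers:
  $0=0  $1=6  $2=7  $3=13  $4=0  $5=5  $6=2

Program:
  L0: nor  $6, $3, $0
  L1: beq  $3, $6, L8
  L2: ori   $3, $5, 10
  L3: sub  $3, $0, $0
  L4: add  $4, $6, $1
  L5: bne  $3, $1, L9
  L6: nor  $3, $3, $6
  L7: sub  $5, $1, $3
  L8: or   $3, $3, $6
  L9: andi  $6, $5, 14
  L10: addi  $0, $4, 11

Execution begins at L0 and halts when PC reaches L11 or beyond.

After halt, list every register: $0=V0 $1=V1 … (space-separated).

$0=0 $1=6 $2=7 $3=13 $4=65528 $5=5 $6=4

#0 nor  $6, $3, $0 ; 0/6/7/13/0/5/65522
#1 beq  $3, $6, L8 ; 0/6/7/13/0/5/65522 ; →fallthru
#2 ori   $3, $5, 10 ; 0/6/7/15/0/5/65522
#3 sub  $3, $0, $0 ; 0/6/7/0/0/5/65522
#4 add  $4, $6, $1 ; 0/6/7/0/65528/5/65522
#5 bne  $3, $1, L9 ; 0/6/7/0/65528/5/65522 ; →target
#6 nor  $3, $3, $6 ; 0/6/7/13/65528/5/65522
#9 andi  $6, $5, 14 ; 0/6/7/13/65528/5/4
#10 addi  $0, $4, 11 ; 0/6/7/13/65528/5/4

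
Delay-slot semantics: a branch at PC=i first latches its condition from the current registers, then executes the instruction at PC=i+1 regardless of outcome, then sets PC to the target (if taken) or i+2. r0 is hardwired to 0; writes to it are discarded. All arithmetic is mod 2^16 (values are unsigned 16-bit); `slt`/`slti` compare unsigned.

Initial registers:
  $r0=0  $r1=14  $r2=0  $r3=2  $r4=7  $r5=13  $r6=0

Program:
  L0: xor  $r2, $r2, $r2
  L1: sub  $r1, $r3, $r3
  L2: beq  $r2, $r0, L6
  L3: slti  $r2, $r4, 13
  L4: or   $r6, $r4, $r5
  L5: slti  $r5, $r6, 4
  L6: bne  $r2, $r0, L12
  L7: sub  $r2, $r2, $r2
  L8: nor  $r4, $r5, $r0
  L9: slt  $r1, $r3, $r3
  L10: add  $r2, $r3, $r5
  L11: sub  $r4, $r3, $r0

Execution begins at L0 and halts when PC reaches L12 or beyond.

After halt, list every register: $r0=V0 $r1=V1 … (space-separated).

$r0=0 $r1=0 $r2=0 $r3=2 $r4=7 $r5=13 $r6=0

[0] xor  $r2, $r2, $r2  →  {$r0:0, $r1:14, $r2:0, $r3:2, $r4:7, $r5:13, $r6:0}
[1] sub  $r1, $r3, $r3  →  {$r0:0, $r1:0, $r2:0, $r3:2, $r4:7, $r5:13, $r6:0}
[2] beq  $r2, $r0, L6  →  {$r0:0, $r1:0, $r2:0, $r3:2, $r4:7, $r5:13, $r6:0}  ⟨branch taken⟩
[3] slti  $r2, $r4, 13  →  {$r0:0, $r1:0, $r2:1, $r3:2, $r4:7, $r5:13, $r6:0}
[6] bne  $r2, $r0, L12  →  {$r0:0, $r1:0, $r2:1, $r3:2, $r4:7, $r5:13, $r6:0}  ⟨branch taken⟩
[7] sub  $r2, $r2, $r2  →  {$r0:0, $r1:0, $r2:0, $r3:2, $r4:7, $r5:13, $r6:0}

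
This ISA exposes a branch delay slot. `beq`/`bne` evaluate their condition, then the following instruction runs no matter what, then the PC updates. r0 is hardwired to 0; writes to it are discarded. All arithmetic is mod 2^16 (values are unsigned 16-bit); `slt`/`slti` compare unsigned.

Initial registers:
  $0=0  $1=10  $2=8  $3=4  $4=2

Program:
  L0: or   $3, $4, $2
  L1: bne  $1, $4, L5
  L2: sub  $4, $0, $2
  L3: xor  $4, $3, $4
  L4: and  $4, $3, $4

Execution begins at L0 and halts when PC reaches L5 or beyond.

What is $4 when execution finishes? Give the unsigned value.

PC=0  or   $3, $4, $2        | $0=0 $1=10 $2=8 $3=10 $4=2
PC=1  bne  $1, $4, L5        | $0=0 $1=10 $2=8 $3=10 $4=2  [TAKEN]
PC=2  sub  $4, $0, $2        | $0=0 $1=10 $2=8 $3=10 $4=65528

65528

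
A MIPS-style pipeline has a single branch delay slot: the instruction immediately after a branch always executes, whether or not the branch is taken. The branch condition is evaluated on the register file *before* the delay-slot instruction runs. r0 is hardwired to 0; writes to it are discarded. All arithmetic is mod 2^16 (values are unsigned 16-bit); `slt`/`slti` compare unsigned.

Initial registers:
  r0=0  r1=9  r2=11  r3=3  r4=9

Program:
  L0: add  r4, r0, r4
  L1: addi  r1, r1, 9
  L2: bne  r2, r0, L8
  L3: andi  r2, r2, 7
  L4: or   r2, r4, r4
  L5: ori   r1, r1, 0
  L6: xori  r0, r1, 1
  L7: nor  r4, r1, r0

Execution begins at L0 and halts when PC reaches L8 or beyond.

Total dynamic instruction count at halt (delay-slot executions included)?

[0] add  r4, r0, r4  →  {r0:0, r1:9, r2:11, r3:3, r4:9}
[1] addi  r1, r1, 9  →  {r0:0, r1:18, r2:11, r3:3, r4:9}
[2] bne  r2, r0, L8  →  {r0:0, r1:18, r2:11, r3:3, r4:9}  ⟨branch taken⟩
[3] andi  r2, r2, 7  →  {r0:0, r1:18, r2:3, r3:3, r4:9}

4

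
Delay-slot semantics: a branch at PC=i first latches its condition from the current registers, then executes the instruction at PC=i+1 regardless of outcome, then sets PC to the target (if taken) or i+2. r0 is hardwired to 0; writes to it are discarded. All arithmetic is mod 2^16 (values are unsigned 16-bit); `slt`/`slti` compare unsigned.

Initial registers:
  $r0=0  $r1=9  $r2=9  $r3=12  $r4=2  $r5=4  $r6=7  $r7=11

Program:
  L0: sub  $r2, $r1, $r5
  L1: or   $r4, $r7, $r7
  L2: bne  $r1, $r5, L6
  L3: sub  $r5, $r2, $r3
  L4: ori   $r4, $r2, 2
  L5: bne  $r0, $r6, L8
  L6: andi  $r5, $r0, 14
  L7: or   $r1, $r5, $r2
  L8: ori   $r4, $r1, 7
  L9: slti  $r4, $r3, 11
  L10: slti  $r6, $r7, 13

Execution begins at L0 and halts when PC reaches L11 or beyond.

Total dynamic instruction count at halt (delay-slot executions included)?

9

[0] sub  $r2, $r1, $r5  →  {$r0:0, $r1:9, $r2:5, $r3:12, $r4:2, $r5:4, $r6:7, $r7:11}
[1] or   $r4, $r7, $r7  →  {$r0:0, $r1:9, $r2:5, $r3:12, $r4:11, $r5:4, $r6:7, $r7:11}
[2] bne  $r1, $r5, L6  →  {$r0:0, $r1:9, $r2:5, $r3:12, $r4:11, $r5:4, $r6:7, $r7:11}  ⟨branch taken⟩
[3] sub  $r5, $r2, $r3  →  {$r0:0, $r1:9, $r2:5, $r3:12, $r4:11, $r5:65529, $r6:7, $r7:11}
[6] andi  $r5, $r0, 14  →  {$r0:0, $r1:9, $r2:5, $r3:12, $r4:11, $r5:0, $r6:7, $r7:11}
[7] or   $r1, $r5, $r2  →  {$r0:0, $r1:5, $r2:5, $r3:12, $r4:11, $r5:0, $r6:7, $r7:11}
[8] ori   $r4, $r1, 7  →  {$r0:0, $r1:5, $r2:5, $r3:12, $r4:7, $r5:0, $r6:7, $r7:11}
[9] slti  $r4, $r3, 11  →  {$r0:0, $r1:5, $r2:5, $r3:12, $r4:0, $r5:0, $r6:7, $r7:11}
[10] slti  $r6, $r7, 13  →  {$r0:0, $r1:5, $r2:5, $r3:12, $r4:0, $r5:0, $r6:1, $r7:11}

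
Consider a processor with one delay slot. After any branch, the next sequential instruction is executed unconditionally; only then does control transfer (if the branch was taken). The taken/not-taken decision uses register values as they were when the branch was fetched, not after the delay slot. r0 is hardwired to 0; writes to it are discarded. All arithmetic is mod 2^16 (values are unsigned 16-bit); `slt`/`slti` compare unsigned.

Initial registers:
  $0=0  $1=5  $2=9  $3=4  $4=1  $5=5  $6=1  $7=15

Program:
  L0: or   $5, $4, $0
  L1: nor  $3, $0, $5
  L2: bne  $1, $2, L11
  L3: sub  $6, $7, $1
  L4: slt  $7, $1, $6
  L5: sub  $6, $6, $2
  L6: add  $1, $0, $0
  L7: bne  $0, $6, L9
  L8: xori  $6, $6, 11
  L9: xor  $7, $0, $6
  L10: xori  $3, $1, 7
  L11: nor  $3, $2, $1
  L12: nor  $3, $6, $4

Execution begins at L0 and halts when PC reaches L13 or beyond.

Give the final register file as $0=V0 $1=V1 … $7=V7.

$0=0 $1=5 $2=9 $3=65524 $4=1 $5=1 $6=10 $7=15

#0 or   $5, $4, $0 ; 0/5/9/4/1/1/1/15
#1 nor  $3, $0, $5 ; 0/5/9/65534/1/1/1/15
#2 bne  $1, $2, L11 ; 0/5/9/65534/1/1/1/15 ; →target
#3 sub  $6, $7, $1 ; 0/5/9/65534/1/1/10/15
#11 nor  $3, $2, $1 ; 0/5/9/65522/1/1/10/15
#12 nor  $3, $6, $4 ; 0/5/9/65524/1/1/10/15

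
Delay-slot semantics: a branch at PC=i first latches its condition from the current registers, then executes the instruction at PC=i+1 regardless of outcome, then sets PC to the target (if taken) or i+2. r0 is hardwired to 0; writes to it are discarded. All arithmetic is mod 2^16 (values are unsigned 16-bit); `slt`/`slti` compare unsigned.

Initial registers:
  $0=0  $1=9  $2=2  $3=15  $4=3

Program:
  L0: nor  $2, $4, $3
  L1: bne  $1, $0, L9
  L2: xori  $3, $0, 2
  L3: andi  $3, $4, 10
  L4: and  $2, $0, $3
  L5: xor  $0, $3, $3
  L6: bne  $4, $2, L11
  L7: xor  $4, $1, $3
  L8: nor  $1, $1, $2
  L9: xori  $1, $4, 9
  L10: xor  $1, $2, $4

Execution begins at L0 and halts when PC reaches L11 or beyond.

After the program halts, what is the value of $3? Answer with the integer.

PC=0  nor  $2, $4, $3        | $0=0 $1=9 $2=65520 $3=15 $4=3
PC=1  bne  $1, $0, L9        | $0=0 $1=9 $2=65520 $3=15 $4=3  [TAKEN]
PC=2  xori  $3, $0, 2        | $0=0 $1=9 $2=65520 $3=2 $4=3
PC=9  xori  $1, $4, 9        | $0=0 $1=10 $2=65520 $3=2 $4=3
PC=10 xor  $1, $2, $4        | $0=0 $1=65523 $2=65520 $3=2 $4=3

2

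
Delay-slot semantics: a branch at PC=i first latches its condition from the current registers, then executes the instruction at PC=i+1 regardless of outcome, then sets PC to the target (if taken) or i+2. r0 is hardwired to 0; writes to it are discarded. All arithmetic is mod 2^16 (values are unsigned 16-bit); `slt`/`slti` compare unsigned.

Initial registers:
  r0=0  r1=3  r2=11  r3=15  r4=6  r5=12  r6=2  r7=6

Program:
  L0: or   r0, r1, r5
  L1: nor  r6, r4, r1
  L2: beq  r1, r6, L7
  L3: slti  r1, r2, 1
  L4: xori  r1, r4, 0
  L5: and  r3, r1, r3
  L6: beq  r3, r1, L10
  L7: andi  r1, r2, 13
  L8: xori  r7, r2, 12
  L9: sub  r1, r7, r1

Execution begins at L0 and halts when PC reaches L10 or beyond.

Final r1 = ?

9

[0] or   r0, r1, r5  →  {r0:0, r1:3, r2:11, r3:15, r4:6, r5:12, r6:2, r7:6}
[1] nor  r6, r4, r1  →  {r0:0, r1:3, r2:11, r3:15, r4:6, r5:12, r6:65528, r7:6}
[2] beq  r1, r6, L7  →  {r0:0, r1:3, r2:11, r3:15, r4:6, r5:12, r6:65528, r7:6}  ⟨branch fallthrough⟩
[3] slti  r1, r2, 1  →  {r0:0, r1:0, r2:11, r3:15, r4:6, r5:12, r6:65528, r7:6}
[4] xori  r1, r4, 0  →  {r0:0, r1:6, r2:11, r3:15, r4:6, r5:12, r6:65528, r7:6}
[5] and  r3, r1, r3  →  {r0:0, r1:6, r2:11, r3:6, r4:6, r5:12, r6:65528, r7:6}
[6] beq  r3, r1, L10  →  {r0:0, r1:6, r2:11, r3:6, r4:6, r5:12, r6:65528, r7:6}  ⟨branch taken⟩
[7] andi  r1, r2, 13  →  {r0:0, r1:9, r2:11, r3:6, r4:6, r5:12, r6:65528, r7:6}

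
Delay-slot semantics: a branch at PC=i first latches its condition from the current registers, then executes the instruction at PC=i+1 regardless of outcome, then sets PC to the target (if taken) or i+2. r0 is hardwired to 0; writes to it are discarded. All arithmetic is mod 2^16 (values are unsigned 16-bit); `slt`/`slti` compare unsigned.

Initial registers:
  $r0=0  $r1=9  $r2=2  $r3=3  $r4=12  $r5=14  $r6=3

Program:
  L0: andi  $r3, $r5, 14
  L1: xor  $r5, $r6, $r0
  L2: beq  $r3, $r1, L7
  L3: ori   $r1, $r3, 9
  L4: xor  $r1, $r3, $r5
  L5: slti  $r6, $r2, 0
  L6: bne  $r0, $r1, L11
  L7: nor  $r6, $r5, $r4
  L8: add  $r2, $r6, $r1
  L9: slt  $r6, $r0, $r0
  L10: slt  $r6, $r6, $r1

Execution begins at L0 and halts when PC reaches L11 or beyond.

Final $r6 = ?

65520

PC=0  andi  $r3, $r5, 14     | $r0=0 $r1=9 $r2=2 $r3=14 $r4=12 $r5=14 $r6=3
PC=1  xor  $r5, $r6, $r0     | $r0=0 $r1=9 $r2=2 $r3=14 $r4=12 $r5=3 $r6=3
PC=2  beq  $r3, $r1, L7      | $r0=0 $r1=9 $r2=2 $r3=14 $r4=12 $r5=3 $r6=3  [not taken]
PC=3  ori   $r1, $r3, 9      | $r0=0 $r1=15 $r2=2 $r3=14 $r4=12 $r5=3 $r6=3
PC=4  xor  $r1, $r3, $r5     | $r0=0 $r1=13 $r2=2 $r3=14 $r4=12 $r5=3 $r6=3
PC=5  slti  $r6, $r2, 0      | $r0=0 $r1=13 $r2=2 $r3=14 $r4=12 $r5=3 $r6=0
PC=6  bne  $r0, $r1, L11     | $r0=0 $r1=13 $r2=2 $r3=14 $r4=12 $r5=3 $r6=0  [TAKEN]
PC=7  nor  $r6, $r5, $r4     | $r0=0 $r1=13 $r2=2 $r3=14 $r4=12 $r5=3 $r6=65520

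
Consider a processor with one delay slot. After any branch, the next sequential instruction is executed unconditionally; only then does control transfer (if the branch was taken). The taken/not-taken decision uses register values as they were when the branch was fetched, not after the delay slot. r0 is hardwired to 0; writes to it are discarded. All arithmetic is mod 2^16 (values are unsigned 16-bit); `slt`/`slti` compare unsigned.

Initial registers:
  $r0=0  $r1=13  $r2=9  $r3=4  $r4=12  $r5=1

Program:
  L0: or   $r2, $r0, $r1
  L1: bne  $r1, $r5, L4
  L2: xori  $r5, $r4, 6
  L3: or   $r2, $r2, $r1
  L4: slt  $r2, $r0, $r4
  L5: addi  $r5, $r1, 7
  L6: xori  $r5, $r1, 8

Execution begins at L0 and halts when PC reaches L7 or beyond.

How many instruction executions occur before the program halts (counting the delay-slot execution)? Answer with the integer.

6

  step pc=0: or   $r2, $r0, $r1  regs=(0,13,13,4,12,1)
  step pc=1: bne  $r1, $r5, L4  cond=T  regs=(0,13,13,4,12,1)
  step pc=2: xori  $r5, $r4, 6  regs=(0,13,13,4,12,10)
  step pc=4: slt  $r2, $r0, $r4  regs=(0,13,1,4,12,10)
  step pc=5: addi  $r5, $r1, 7  regs=(0,13,1,4,12,20)
  step pc=6: xori  $r5, $r1, 8  regs=(0,13,1,4,12,5)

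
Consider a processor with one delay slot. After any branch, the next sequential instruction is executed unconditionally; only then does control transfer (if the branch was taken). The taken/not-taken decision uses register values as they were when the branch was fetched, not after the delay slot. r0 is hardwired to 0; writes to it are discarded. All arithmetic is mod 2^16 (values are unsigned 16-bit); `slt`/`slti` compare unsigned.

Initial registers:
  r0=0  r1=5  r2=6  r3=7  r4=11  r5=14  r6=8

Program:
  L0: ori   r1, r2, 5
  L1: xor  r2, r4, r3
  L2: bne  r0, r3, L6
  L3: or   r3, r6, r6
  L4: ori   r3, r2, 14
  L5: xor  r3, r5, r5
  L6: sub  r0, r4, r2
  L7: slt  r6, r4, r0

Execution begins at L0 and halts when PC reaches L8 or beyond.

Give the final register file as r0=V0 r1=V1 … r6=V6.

r0=0 r1=7 r2=12 r3=8 r4=11 r5=14 r6=0

[0] ori   r1, r2, 5  →  {r0:0, r1:7, r2:6, r3:7, r4:11, r5:14, r6:8}
[1] xor  r2, r4, r3  →  {r0:0, r1:7, r2:12, r3:7, r4:11, r5:14, r6:8}
[2] bne  r0, r3, L6  →  {r0:0, r1:7, r2:12, r3:7, r4:11, r5:14, r6:8}  ⟨branch taken⟩
[3] or   r3, r6, r6  →  {r0:0, r1:7, r2:12, r3:8, r4:11, r5:14, r6:8}
[6] sub  r0, r4, r2  →  {r0:0, r1:7, r2:12, r3:8, r4:11, r5:14, r6:8}
[7] slt  r6, r4, r0  →  {r0:0, r1:7, r2:12, r3:8, r4:11, r5:14, r6:0}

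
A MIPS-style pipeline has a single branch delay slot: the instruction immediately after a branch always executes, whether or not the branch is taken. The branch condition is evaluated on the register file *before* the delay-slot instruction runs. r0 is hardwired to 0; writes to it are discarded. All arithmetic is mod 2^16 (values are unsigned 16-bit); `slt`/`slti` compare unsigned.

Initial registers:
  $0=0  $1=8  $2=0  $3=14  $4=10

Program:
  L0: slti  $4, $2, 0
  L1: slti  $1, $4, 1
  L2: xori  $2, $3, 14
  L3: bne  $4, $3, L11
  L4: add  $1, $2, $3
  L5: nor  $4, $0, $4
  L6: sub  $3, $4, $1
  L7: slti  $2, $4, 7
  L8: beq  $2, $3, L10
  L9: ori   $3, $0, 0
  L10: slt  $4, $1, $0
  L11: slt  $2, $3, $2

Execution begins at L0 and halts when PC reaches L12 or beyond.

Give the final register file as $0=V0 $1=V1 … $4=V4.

$0=0 $1=14 $2=0 $3=14 $4=0

[0] slti  $4, $2, 0  →  {$0:0, $1:8, $2:0, $3:14, $4:0}
[1] slti  $1, $4, 1  →  {$0:0, $1:1, $2:0, $3:14, $4:0}
[2] xori  $2, $3, 14  →  {$0:0, $1:1, $2:0, $3:14, $4:0}
[3] bne  $4, $3, L11  →  {$0:0, $1:1, $2:0, $3:14, $4:0}  ⟨branch taken⟩
[4] add  $1, $2, $3  →  {$0:0, $1:14, $2:0, $3:14, $4:0}
[11] slt  $2, $3, $2  →  {$0:0, $1:14, $2:0, $3:14, $4:0}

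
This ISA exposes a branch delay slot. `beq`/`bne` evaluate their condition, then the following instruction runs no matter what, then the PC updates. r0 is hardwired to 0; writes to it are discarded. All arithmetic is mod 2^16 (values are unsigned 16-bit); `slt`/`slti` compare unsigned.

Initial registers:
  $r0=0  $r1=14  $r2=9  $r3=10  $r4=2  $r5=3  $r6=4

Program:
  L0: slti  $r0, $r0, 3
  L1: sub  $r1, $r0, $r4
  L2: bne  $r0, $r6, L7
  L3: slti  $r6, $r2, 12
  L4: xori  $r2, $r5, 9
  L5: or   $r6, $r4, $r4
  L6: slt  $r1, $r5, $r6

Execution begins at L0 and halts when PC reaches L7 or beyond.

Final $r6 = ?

1

PC=0  slti  $r0, $r0, 3      | $r0=0 $r1=14 $r2=9 $r3=10 $r4=2 $r5=3 $r6=4
PC=1  sub  $r1, $r0, $r4     | $r0=0 $r1=65534 $r2=9 $r3=10 $r4=2 $r5=3 $r6=4
PC=2  bne  $r0, $r6, L7      | $r0=0 $r1=65534 $r2=9 $r3=10 $r4=2 $r5=3 $r6=4  [TAKEN]
PC=3  slti  $r6, $r2, 12     | $r0=0 $r1=65534 $r2=9 $r3=10 $r4=2 $r5=3 $r6=1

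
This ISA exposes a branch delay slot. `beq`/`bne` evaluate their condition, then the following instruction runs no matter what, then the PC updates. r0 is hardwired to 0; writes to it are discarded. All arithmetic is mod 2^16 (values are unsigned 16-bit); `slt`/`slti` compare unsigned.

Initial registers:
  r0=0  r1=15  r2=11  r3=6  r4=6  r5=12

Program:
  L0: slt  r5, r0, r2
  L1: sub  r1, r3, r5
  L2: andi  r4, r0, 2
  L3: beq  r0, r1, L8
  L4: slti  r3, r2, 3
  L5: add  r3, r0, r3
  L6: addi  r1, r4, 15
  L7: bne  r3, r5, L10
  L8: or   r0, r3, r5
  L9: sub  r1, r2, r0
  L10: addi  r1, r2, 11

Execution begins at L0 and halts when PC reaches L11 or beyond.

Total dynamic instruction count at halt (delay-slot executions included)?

PC=0  slt  r5, r0, r2        | r0=0 r1=15 r2=11 r3=6 r4=6 r5=1
PC=1  sub  r1, r3, r5        | r0=0 r1=5 r2=11 r3=6 r4=6 r5=1
PC=2  andi  r4, r0, 2        | r0=0 r1=5 r2=11 r3=6 r4=0 r5=1
PC=3  beq  r0, r1, L8        | r0=0 r1=5 r2=11 r3=6 r4=0 r5=1  [not taken]
PC=4  slti  r3, r2, 3        | r0=0 r1=5 r2=11 r3=0 r4=0 r5=1
PC=5  add  r3, r0, r3        | r0=0 r1=5 r2=11 r3=0 r4=0 r5=1
PC=6  addi  r1, r4, 15       | r0=0 r1=15 r2=11 r3=0 r4=0 r5=1
PC=7  bne  r3, r5, L10       | r0=0 r1=15 r2=11 r3=0 r4=0 r5=1  [TAKEN]
PC=8  or   r0, r3, r5        | r0=0 r1=15 r2=11 r3=0 r4=0 r5=1
PC=10 addi  r1, r2, 11       | r0=0 r1=22 r2=11 r3=0 r4=0 r5=1

10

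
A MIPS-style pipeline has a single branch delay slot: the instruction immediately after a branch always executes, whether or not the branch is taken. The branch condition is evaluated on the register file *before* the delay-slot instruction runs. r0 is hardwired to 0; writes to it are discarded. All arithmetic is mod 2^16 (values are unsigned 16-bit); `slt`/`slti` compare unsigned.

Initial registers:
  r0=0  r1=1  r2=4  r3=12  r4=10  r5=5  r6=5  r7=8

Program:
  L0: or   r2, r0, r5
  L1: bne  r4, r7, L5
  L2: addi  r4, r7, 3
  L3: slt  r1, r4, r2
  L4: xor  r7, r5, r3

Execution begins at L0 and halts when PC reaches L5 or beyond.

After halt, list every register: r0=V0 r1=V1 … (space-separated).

  step pc=0: or   r2, r0, r5  regs=(0,1,5,12,10,5,5,8)
  step pc=1: bne  r4, r7, L5  cond=T  regs=(0,1,5,12,10,5,5,8)
  step pc=2: addi  r4, r7, 3  regs=(0,1,5,12,11,5,5,8)

r0=0 r1=1 r2=5 r3=12 r4=11 r5=5 r6=5 r7=8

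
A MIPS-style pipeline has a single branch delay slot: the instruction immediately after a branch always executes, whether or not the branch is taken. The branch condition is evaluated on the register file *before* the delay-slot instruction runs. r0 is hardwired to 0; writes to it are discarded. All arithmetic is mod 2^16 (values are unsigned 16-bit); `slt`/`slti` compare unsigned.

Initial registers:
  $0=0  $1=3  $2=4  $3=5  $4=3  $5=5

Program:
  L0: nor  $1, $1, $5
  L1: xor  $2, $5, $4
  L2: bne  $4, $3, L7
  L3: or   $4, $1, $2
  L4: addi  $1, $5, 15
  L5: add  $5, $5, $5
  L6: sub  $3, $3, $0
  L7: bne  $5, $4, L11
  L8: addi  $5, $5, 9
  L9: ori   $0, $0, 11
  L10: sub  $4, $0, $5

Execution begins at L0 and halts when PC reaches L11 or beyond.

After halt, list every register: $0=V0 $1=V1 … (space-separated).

[0] nor  $1, $1, $5  →  {$0:0, $1:65528, $2:4, $3:5, $4:3, $5:5}
[1] xor  $2, $5, $4  →  {$0:0, $1:65528, $2:6, $3:5, $4:3, $5:5}
[2] bne  $4, $3, L7  →  {$0:0, $1:65528, $2:6, $3:5, $4:3, $5:5}  ⟨branch taken⟩
[3] or   $4, $1, $2  →  {$0:0, $1:65528, $2:6, $3:5, $4:65534, $5:5}
[7] bne  $5, $4, L11  →  {$0:0, $1:65528, $2:6, $3:5, $4:65534, $5:5}  ⟨branch taken⟩
[8] addi  $5, $5, 9  →  {$0:0, $1:65528, $2:6, $3:5, $4:65534, $5:14}

$0=0 $1=65528 $2=6 $3=5 $4=65534 $5=14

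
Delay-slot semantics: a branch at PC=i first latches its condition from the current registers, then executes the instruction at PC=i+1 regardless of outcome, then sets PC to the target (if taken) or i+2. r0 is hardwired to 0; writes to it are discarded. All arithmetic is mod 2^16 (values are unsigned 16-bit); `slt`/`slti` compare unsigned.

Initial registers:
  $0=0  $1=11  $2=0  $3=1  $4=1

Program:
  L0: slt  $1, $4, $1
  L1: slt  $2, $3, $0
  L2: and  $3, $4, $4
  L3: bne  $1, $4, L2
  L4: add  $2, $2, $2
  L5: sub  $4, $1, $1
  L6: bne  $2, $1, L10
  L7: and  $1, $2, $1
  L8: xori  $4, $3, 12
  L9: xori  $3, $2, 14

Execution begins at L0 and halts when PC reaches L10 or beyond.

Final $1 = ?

PC=0  slt  $1, $4, $1        | $0=0 $1=1 $2=0 $3=1 $4=1
PC=1  slt  $2, $3, $0        | $0=0 $1=1 $2=0 $3=1 $4=1
PC=2  and  $3, $4, $4        | $0=0 $1=1 $2=0 $3=1 $4=1
PC=3  bne  $1, $4, L2        | $0=0 $1=1 $2=0 $3=1 $4=1  [not taken]
PC=4  add  $2, $2, $2        | $0=0 $1=1 $2=0 $3=1 $4=1
PC=5  sub  $4, $1, $1        | $0=0 $1=1 $2=0 $3=1 $4=0
PC=6  bne  $2, $1, L10       | $0=0 $1=1 $2=0 $3=1 $4=0  [TAKEN]
PC=7  and  $1, $2, $1        | $0=0 $1=0 $2=0 $3=1 $4=0

0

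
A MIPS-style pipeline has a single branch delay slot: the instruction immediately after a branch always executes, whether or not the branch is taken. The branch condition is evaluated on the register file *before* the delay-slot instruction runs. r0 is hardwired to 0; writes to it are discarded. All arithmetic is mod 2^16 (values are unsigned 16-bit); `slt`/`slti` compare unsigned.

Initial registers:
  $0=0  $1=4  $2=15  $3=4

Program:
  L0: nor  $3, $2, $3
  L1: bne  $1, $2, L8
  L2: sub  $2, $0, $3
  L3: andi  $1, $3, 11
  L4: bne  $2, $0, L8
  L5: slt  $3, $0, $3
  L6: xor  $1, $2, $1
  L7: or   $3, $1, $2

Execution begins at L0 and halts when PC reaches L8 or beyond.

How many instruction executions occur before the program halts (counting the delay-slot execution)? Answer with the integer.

3

PC=0  nor  $3, $2, $3        | $0=0 $1=4 $2=15 $3=65520
PC=1  bne  $1, $2, L8        | $0=0 $1=4 $2=15 $3=65520  [TAKEN]
PC=2  sub  $2, $0, $3        | $0=0 $1=4 $2=16 $3=65520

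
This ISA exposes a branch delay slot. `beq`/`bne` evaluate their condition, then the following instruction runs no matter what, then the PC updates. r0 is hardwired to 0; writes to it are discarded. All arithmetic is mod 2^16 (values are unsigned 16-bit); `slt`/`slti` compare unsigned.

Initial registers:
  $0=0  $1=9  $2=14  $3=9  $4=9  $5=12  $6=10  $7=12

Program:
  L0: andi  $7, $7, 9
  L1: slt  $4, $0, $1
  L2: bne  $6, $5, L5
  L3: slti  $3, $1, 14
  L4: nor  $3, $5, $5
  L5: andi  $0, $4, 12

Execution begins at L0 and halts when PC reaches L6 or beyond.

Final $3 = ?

1

#0 andi  $7, $7, 9 ; 0/9/14/9/9/12/10/8
#1 slt  $4, $0, $1 ; 0/9/14/9/1/12/10/8
#2 bne  $6, $5, L5 ; 0/9/14/9/1/12/10/8 ; →target
#3 slti  $3, $1, 14 ; 0/9/14/1/1/12/10/8
#5 andi  $0, $4, 12 ; 0/9/14/1/1/12/10/8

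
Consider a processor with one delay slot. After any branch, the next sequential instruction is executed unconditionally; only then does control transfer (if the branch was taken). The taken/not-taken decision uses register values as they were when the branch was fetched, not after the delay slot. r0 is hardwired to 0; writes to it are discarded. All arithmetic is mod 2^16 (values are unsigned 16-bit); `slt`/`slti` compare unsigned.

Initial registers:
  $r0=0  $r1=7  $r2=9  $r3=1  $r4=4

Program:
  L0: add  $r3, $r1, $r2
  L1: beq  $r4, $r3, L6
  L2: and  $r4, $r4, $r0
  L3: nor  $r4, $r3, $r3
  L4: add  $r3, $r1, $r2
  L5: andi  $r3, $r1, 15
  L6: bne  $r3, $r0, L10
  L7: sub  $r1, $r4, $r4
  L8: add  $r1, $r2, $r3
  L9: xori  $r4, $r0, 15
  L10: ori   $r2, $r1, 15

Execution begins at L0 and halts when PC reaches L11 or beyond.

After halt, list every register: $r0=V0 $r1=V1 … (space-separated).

$r0=0 $r1=0 $r2=15 $r3=7 $r4=65519

#0 add  $r3, $r1, $r2 ; 0/7/9/16/4
#1 beq  $r4, $r3, L6 ; 0/7/9/16/4 ; →fallthru
#2 and  $r4, $r4, $r0 ; 0/7/9/16/0
#3 nor  $r4, $r3, $r3 ; 0/7/9/16/65519
#4 add  $r3, $r1, $r2 ; 0/7/9/16/65519
#5 andi  $r3, $r1, 15 ; 0/7/9/7/65519
#6 bne  $r3, $r0, L10 ; 0/7/9/7/65519 ; →target
#7 sub  $r1, $r4, $r4 ; 0/0/9/7/65519
#10 ori   $r2, $r1, 15 ; 0/0/15/7/65519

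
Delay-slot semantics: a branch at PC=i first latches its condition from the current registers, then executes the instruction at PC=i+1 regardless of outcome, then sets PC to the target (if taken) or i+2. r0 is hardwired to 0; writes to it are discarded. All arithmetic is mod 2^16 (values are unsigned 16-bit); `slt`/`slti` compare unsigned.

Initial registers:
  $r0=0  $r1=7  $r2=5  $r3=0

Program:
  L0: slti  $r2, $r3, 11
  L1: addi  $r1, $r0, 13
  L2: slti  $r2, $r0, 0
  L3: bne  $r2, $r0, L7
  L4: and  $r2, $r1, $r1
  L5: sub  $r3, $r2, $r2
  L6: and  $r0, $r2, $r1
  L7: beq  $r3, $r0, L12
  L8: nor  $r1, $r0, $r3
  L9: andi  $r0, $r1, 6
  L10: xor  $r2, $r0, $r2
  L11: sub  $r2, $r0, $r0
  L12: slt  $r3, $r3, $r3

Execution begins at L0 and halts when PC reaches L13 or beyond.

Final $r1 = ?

#0 slti  $r2, $r3, 11 ; 0/7/1/0
#1 addi  $r1, $r0, 13 ; 0/13/1/0
#2 slti  $r2, $r0, 0 ; 0/13/0/0
#3 bne  $r2, $r0, L7 ; 0/13/0/0 ; →fallthru
#4 and  $r2, $r1, $r1 ; 0/13/13/0
#5 sub  $r3, $r2, $r2 ; 0/13/13/0
#6 and  $r0, $r2, $r1 ; 0/13/13/0
#7 beq  $r3, $r0, L12 ; 0/13/13/0 ; →target
#8 nor  $r1, $r0, $r3 ; 0/65535/13/0
#12 slt  $r3, $r3, $r3 ; 0/65535/13/0

65535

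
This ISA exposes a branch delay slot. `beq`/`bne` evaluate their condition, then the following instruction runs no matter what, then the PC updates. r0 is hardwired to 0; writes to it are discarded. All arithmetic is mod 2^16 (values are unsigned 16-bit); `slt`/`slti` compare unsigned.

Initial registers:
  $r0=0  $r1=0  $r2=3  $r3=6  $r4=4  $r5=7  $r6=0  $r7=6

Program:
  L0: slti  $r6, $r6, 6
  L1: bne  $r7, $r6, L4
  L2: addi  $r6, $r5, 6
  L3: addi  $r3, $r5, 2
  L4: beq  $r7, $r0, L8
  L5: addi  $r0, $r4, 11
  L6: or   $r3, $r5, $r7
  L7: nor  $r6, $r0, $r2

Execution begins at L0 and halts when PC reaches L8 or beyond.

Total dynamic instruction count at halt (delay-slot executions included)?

[0] slti  $r6, $r6, 6  →  {$r0:0, $r1:0, $r2:3, $r3:6, $r4:4, $r5:7, $r6:1, $r7:6}
[1] bne  $r7, $r6, L4  →  {$r0:0, $r1:0, $r2:3, $r3:6, $r4:4, $r5:7, $r6:1, $r7:6}  ⟨branch taken⟩
[2] addi  $r6, $r5, 6  →  {$r0:0, $r1:0, $r2:3, $r3:6, $r4:4, $r5:7, $r6:13, $r7:6}
[4] beq  $r7, $r0, L8  →  {$r0:0, $r1:0, $r2:3, $r3:6, $r4:4, $r5:7, $r6:13, $r7:6}  ⟨branch fallthrough⟩
[5] addi  $r0, $r4, 11  →  {$r0:0, $r1:0, $r2:3, $r3:6, $r4:4, $r5:7, $r6:13, $r7:6}
[6] or   $r3, $r5, $r7  →  {$r0:0, $r1:0, $r2:3, $r3:7, $r4:4, $r5:7, $r6:13, $r7:6}
[7] nor  $r6, $r0, $r2  →  {$r0:0, $r1:0, $r2:3, $r3:7, $r4:4, $r5:7, $r6:65532, $r7:6}

7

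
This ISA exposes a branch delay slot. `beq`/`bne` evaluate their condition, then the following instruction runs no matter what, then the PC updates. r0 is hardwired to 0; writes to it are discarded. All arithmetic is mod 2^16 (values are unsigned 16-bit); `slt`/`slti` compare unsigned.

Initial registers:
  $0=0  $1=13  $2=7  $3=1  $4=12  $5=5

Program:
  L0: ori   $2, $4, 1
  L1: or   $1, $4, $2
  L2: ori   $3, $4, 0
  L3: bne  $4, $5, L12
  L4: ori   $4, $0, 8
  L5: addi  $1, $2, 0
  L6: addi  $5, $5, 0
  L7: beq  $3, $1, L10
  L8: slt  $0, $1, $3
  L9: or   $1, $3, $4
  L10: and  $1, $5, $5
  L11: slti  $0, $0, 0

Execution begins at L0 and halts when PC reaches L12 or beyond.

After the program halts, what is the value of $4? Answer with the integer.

8

[0] ori   $2, $4, 1  →  {$0:0, $1:13, $2:13, $3:1, $4:12, $5:5}
[1] or   $1, $4, $2  →  {$0:0, $1:13, $2:13, $3:1, $4:12, $5:5}
[2] ori   $3, $4, 0  →  {$0:0, $1:13, $2:13, $3:12, $4:12, $5:5}
[3] bne  $4, $5, L12  →  {$0:0, $1:13, $2:13, $3:12, $4:12, $5:5}  ⟨branch taken⟩
[4] ori   $4, $0, 8  →  {$0:0, $1:13, $2:13, $3:12, $4:8, $5:5}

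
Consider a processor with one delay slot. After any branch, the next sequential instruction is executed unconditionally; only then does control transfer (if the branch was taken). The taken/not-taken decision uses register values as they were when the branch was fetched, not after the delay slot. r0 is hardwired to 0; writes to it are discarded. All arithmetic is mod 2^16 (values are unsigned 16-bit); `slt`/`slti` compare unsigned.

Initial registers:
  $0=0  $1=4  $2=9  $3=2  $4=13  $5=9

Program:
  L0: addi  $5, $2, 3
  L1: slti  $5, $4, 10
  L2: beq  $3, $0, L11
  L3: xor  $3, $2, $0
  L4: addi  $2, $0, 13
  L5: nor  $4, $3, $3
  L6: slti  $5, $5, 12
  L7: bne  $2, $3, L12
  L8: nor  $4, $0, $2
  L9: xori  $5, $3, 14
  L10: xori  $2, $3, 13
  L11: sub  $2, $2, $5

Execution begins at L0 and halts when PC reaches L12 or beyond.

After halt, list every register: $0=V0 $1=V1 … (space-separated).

[0] addi  $5, $2, 3  →  {$0:0, $1:4, $2:9, $3:2, $4:13, $5:12}
[1] slti  $5, $4, 10  →  {$0:0, $1:4, $2:9, $3:2, $4:13, $5:0}
[2] beq  $3, $0, L11  →  {$0:0, $1:4, $2:9, $3:2, $4:13, $5:0}  ⟨branch fallthrough⟩
[3] xor  $3, $2, $0  →  {$0:0, $1:4, $2:9, $3:9, $4:13, $5:0}
[4] addi  $2, $0, 13  →  {$0:0, $1:4, $2:13, $3:9, $4:13, $5:0}
[5] nor  $4, $3, $3  →  {$0:0, $1:4, $2:13, $3:9, $4:65526, $5:0}
[6] slti  $5, $5, 12  →  {$0:0, $1:4, $2:13, $3:9, $4:65526, $5:1}
[7] bne  $2, $3, L12  →  {$0:0, $1:4, $2:13, $3:9, $4:65526, $5:1}  ⟨branch taken⟩
[8] nor  $4, $0, $2  →  {$0:0, $1:4, $2:13, $3:9, $4:65522, $5:1}

$0=0 $1=4 $2=13 $3=9 $4=65522 $5=1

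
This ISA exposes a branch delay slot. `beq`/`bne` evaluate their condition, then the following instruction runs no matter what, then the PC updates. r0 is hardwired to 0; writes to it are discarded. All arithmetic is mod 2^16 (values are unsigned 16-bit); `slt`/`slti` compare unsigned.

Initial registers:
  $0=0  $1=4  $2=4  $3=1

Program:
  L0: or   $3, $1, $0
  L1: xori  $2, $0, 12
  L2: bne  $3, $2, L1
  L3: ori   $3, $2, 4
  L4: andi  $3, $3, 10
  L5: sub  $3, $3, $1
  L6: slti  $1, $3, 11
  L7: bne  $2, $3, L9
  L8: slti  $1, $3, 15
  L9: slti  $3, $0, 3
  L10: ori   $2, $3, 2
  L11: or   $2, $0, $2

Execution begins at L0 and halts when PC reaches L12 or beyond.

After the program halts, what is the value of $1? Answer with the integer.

1

PC=0  or   $3, $1, $0        | $0=0 $1=4 $2=4 $3=4
PC=1  xori  $2, $0, 12       | $0=0 $1=4 $2=12 $3=4
PC=2  bne  $3, $2, L1        | $0=0 $1=4 $2=12 $3=4  [TAKEN]
PC=3  ori   $3, $2, 4        | $0=0 $1=4 $2=12 $3=12
PC=1  xori  $2, $0, 12       | $0=0 $1=4 $2=12 $3=12
PC=2  bne  $3, $2, L1        | $0=0 $1=4 $2=12 $3=12  [not taken]
PC=3  ori   $3, $2, 4        | $0=0 $1=4 $2=12 $3=12
PC=4  andi  $3, $3, 10       | $0=0 $1=4 $2=12 $3=8
PC=5  sub  $3, $3, $1        | $0=0 $1=4 $2=12 $3=4
PC=6  slti  $1, $3, 11       | $0=0 $1=1 $2=12 $3=4
PC=7  bne  $2, $3, L9        | $0=0 $1=1 $2=12 $3=4  [TAKEN]
PC=8  slti  $1, $3, 15       | $0=0 $1=1 $2=12 $3=4
PC=9  slti  $3, $0, 3        | $0=0 $1=1 $2=12 $3=1
PC=10 ori   $2, $3, 2        | $0=0 $1=1 $2=3 $3=1
PC=11 or   $2, $0, $2        | $0=0 $1=1 $2=3 $3=1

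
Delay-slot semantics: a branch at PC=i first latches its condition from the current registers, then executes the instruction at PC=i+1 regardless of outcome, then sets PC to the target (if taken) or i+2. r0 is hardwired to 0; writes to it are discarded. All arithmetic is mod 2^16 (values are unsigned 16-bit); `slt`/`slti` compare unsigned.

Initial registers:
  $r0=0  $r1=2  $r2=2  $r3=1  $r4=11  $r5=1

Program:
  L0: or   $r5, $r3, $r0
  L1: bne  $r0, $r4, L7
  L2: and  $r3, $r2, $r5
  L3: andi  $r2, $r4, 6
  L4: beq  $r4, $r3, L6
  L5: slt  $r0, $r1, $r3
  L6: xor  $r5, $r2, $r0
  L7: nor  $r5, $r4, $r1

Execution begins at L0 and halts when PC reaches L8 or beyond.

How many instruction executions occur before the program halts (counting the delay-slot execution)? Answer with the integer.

4

#0 or   $r5, $r3, $r0 ; 0/2/2/1/11/1
#1 bne  $r0, $r4, L7 ; 0/2/2/1/11/1 ; →target
#2 and  $r3, $r2, $r5 ; 0/2/2/0/11/1
#7 nor  $r5, $r4, $r1 ; 0/2/2/0/11/65524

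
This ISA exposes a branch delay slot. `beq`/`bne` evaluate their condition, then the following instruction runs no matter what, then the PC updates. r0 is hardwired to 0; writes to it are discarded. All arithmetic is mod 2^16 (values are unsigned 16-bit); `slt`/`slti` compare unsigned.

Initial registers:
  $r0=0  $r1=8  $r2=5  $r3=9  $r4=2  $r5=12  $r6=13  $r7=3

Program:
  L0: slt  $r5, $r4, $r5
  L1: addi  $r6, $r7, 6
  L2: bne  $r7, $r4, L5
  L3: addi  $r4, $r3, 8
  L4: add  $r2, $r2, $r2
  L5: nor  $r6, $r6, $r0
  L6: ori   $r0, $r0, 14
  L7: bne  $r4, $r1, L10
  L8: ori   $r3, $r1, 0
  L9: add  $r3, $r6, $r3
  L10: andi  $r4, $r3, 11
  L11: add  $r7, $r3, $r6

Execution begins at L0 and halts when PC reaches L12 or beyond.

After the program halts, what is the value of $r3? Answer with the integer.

[0] slt  $r5, $r4, $r5  →  {$r0:0, $r1:8, $r2:5, $r3:9, $r4:2, $r5:1, $r6:13, $r7:3}
[1] addi  $r6, $r7, 6  →  {$r0:0, $r1:8, $r2:5, $r3:9, $r4:2, $r5:1, $r6:9, $r7:3}
[2] bne  $r7, $r4, L5  →  {$r0:0, $r1:8, $r2:5, $r3:9, $r4:2, $r5:1, $r6:9, $r7:3}  ⟨branch taken⟩
[3] addi  $r4, $r3, 8  →  {$r0:0, $r1:8, $r2:5, $r3:9, $r4:17, $r5:1, $r6:9, $r7:3}
[5] nor  $r6, $r6, $r0  →  {$r0:0, $r1:8, $r2:5, $r3:9, $r4:17, $r5:1, $r6:65526, $r7:3}
[6] ori   $r0, $r0, 14  →  {$r0:0, $r1:8, $r2:5, $r3:9, $r4:17, $r5:1, $r6:65526, $r7:3}
[7] bne  $r4, $r1, L10  →  {$r0:0, $r1:8, $r2:5, $r3:9, $r4:17, $r5:1, $r6:65526, $r7:3}  ⟨branch taken⟩
[8] ori   $r3, $r1, 0  →  {$r0:0, $r1:8, $r2:5, $r3:8, $r4:17, $r5:1, $r6:65526, $r7:3}
[10] andi  $r4, $r3, 11  →  {$r0:0, $r1:8, $r2:5, $r3:8, $r4:8, $r5:1, $r6:65526, $r7:3}
[11] add  $r7, $r3, $r6  →  {$r0:0, $r1:8, $r2:5, $r3:8, $r4:8, $r5:1, $r6:65526, $r7:65534}

8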